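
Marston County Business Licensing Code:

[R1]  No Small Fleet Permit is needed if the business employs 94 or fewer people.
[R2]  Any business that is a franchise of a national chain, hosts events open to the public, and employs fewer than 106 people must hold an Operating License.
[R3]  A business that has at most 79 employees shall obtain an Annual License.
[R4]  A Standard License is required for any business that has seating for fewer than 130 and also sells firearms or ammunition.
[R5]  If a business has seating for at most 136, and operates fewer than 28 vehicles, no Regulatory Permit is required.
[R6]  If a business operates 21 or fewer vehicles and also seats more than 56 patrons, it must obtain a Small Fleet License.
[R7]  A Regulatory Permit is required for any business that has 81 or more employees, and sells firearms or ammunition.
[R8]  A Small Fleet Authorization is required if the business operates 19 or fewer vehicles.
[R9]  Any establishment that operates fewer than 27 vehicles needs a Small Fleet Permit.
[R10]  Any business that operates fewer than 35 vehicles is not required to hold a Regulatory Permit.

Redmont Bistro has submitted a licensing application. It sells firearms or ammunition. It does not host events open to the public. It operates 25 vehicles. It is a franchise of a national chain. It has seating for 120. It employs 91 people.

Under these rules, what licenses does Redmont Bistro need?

Standard License

[R1] employees 91 ≤ 94 → exempt from Small Fleet Permit.
[R2] is a franchise of a national chain; does not host events open to the public; employees 91 < 106 → Operating License not required.
[R3] employees 91 > 79 → Annual License not required.
[R4] seating 120 < 130; sells firearms or ammunition → Standard License required.
[R5] seating 120 ≤ 136; vehicles 25 < 28 → exempt from Regulatory Permit.
[R6] vehicles 25 > 21; seating 120 > 56 → Small Fleet License not required.
[R7] employees 91 ≥ 81; sells firearms or ammunition → Regulatory Permit required.
[R8] vehicles 25 > 19 → Small Fleet Authorization not required.
[R9] vehicles 25 < 27 → Small Fleet Permit required.
[R10] vehicles 25 < 35 → exempt from Regulatory Permit.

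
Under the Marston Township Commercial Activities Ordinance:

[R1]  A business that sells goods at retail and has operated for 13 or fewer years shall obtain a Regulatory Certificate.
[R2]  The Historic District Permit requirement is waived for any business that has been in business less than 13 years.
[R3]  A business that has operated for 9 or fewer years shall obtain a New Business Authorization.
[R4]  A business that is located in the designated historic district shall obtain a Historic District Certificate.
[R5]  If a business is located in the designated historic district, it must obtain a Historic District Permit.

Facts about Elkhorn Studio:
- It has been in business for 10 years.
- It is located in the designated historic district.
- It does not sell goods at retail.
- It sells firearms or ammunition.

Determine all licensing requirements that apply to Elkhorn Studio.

Historic District Certificate

[R1] does not sell goods at retail; years in business 10 ≤ 13 → Regulatory Certificate not required.
[R2] years in business 10 < 13 → exempt from Historic District Permit.
[R3] years in business 10 > 9 → New Business Authorization not required.
[R4] is located in the designated historic district → Historic District Certificate required.
[R5] is located in the designated historic district → Historic District Permit required.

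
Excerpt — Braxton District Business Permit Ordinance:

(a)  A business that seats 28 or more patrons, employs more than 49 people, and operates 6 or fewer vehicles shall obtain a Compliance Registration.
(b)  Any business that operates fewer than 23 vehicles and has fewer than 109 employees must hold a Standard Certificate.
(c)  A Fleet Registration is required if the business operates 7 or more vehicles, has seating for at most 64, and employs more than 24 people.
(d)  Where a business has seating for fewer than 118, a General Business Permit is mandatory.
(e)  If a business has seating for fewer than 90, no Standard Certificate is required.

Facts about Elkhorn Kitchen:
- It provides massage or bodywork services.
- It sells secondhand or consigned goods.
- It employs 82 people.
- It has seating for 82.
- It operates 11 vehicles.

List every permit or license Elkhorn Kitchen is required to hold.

General Business Permit

(a) seating 82 ≥ 28; employees 82 > 49; vehicles 11 > 6 → Compliance Registration not required.
(b) vehicles 11 < 23; employees 82 < 109 → Standard Certificate required.
(c) vehicles 11 ≥ 7; seating 82 > 64; employees 82 > 24 → Fleet Registration not required.
(d) seating 82 < 118 → General Business Permit required.
(e) seating 82 < 90 → exempt from Standard Certificate.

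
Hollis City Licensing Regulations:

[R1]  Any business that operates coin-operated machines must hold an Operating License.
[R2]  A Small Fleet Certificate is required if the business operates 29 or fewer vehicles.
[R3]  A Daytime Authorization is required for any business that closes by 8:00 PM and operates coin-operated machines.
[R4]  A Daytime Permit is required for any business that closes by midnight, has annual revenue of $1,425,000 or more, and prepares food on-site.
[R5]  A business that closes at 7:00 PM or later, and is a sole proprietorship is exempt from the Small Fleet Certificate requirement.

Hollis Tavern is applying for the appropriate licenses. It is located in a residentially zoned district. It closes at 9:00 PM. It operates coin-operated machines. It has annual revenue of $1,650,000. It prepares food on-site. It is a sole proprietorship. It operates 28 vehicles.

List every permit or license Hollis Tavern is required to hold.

[R1] operates coin-operated machines → Operating License required.
[R2] vehicles 28 ≤ 29 → Small Fleet Certificate required.
[R3] closes 9:00 PM, after 8:00 PM; operates coin-operated machines → Daytime Authorization not required.
[R4] closes 9:00 PM, at/before midnight; revenue $1,650,000 ≥ $1,425,000; prepares food on-site → Daytime Permit required.
[R5] closes 9:00 PM, after 7:00 PM; is a sole proprietorship → exempt from Small Fleet Certificate.

Daytime Permit, Operating License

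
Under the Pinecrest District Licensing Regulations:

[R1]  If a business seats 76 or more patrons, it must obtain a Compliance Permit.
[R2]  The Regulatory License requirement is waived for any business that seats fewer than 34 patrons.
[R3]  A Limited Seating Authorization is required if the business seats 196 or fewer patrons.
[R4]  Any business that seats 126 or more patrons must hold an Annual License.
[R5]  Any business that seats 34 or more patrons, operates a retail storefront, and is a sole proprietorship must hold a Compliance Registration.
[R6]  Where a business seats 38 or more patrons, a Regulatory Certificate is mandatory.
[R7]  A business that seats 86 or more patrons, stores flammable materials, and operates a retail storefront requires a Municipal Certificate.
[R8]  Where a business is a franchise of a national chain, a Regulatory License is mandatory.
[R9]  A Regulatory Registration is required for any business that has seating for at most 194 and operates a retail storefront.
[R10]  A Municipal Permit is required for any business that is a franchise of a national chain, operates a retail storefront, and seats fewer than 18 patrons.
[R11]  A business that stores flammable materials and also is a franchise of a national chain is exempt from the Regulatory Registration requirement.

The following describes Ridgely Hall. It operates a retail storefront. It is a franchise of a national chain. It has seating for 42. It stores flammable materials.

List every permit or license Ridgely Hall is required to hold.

[R1] seating 42 < 76 → Compliance Permit not required.
[R2] seating 42 ≥ 34 → Regulatory License exemption does not apply.
[R3] seating 42 ≤ 196 → Limited Seating Authorization required.
[R4] seating 42 < 126 → Annual License not required.
[R5] seating 42 ≥ 34; operates a retail storefront; is a franchise of a national chain (not: is a sole proprietorship) → Compliance Registration not required.
[R6] seating 42 ≥ 38 → Regulatory Certificate required.
[R7] seating 42 < 86; stores flammable materials; operates a retail storefront → Municipal Certificate not required.
[R8] is a franchise of a national chain → Regulatory License required.
[R9] seating 42 ≤ 194; operates a retail storefront → Regulatory Registration required.
[R10] is a franchise of a national chain; operates a retail storefront; seating 42 ≥ 18 → Municipal Permit not required.
[R11] stores flammable materials; is a franchise of a national chain → exempt from Regulatory Registration.

Limited Seating Authorization, Regulatory Certificate, Regulatory License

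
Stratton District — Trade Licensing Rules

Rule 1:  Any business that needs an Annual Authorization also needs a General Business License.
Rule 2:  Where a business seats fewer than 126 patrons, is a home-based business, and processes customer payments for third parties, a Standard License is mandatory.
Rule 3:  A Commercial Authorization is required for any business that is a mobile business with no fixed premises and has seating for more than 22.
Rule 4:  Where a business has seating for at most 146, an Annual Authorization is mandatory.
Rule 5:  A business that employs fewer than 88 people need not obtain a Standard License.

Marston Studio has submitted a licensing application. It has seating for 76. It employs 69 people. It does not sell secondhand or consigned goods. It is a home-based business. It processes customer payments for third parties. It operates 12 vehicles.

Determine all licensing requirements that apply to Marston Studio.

Annual Authorization, General Business License

Rule 1: Annual Authorization is required → General Business License also required.
Rule 2: seating 76 < 126; is a home-based business; processes customer payments for third parties → Standard License required.
Rule 3: is a home-based business (not: is a mobile business with no fixed premises); seating 76 > 22 → Commercial Authorization not required.
Rule 4: seating 76 ≤ 146 → Annual Authorization required.
Rule 5: employees 69 < 88 → exempt from Standard License.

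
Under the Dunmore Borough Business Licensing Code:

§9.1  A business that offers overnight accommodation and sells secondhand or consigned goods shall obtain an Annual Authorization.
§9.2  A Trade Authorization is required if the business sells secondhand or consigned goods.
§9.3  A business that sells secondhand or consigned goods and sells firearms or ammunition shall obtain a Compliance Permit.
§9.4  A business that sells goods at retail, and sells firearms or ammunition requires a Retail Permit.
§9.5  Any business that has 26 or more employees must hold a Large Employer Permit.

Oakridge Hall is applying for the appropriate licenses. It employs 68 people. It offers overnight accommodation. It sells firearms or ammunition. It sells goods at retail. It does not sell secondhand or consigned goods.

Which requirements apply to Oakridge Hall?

Large Employer Permit, Retail Permit

§9.1 offers overnight accommodation; does not sell secondhand or consigned goods → Annual Authorization not required.
§9.2 does not sell secondhand or consigned goods → Trade Authorization not required.
§9.3 does not sell secondhand or consigned goods; sells firearms or ammunition → Compliance Permit not required.
§9.4 sells goods at retail; sells firearms or ammunition → Retail Permit required.
§9.5 employees 68 ≥ 26 → Large Employer Permit required.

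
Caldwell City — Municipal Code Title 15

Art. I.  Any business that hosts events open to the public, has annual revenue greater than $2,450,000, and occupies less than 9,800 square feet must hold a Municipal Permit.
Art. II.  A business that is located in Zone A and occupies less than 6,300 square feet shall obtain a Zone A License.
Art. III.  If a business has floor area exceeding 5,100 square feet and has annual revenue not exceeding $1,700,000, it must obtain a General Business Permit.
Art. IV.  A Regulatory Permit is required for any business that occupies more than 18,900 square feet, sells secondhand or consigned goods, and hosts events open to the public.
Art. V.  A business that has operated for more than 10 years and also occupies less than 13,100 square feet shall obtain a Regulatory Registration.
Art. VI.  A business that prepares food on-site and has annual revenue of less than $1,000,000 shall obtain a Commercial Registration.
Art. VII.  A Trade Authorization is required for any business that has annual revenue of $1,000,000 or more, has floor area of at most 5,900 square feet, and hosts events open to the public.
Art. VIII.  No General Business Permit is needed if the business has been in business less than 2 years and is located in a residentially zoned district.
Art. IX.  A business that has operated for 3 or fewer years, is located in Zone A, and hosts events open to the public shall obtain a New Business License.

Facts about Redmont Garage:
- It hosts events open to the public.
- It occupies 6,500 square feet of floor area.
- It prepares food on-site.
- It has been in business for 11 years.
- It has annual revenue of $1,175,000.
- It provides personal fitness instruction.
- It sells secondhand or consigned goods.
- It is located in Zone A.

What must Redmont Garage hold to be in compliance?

Art. I. hosts events open to the public; revenue $1,175,000 ≤ $2,450,000; floor area 6,500 square feet < 9,800 square feet → Municipal Permit not required.
Art. II. is located in Zone A; floor area 6,500 square feet ≥ 6,300 square feet → Zone A License not required.
Art. III. floor area 6,500 square feet > 5,100 square feet; revenue $1,175,000 ≤ $1,700,000 → General Business Permit required.
Art. IV. floor area 6,500 square feet ≤ 18,900 square feet; sells secondhand or consigned goods; hosts events open to the public → Regulatory Permit not required.
Art. V. years in business 11 > 10; floor area 6,500 square feet < 13,100 square feet → Regulatory Registration required.
Art. VI. prepares food on-site; revenue $1,175,000 ≥ $1,000,000 → Commercial Registration not required.
Art. VII. revenue $1,175,000 ≥ $1,000,000; floor area 6,500 square feet > 5,900 square feet; hosts events open to the public → Trade Authorization not required.
Art. VIII. years in business 11 ≥ 2; is located in Zone A (not: is located in a residentially zoned district) → General Business Permit exemption does not apply.
Art. IX. years in business 11 > 3; is located in Zone A; hosts events open to the public → New Business License not required.

General Business Permit, Regulatory Registration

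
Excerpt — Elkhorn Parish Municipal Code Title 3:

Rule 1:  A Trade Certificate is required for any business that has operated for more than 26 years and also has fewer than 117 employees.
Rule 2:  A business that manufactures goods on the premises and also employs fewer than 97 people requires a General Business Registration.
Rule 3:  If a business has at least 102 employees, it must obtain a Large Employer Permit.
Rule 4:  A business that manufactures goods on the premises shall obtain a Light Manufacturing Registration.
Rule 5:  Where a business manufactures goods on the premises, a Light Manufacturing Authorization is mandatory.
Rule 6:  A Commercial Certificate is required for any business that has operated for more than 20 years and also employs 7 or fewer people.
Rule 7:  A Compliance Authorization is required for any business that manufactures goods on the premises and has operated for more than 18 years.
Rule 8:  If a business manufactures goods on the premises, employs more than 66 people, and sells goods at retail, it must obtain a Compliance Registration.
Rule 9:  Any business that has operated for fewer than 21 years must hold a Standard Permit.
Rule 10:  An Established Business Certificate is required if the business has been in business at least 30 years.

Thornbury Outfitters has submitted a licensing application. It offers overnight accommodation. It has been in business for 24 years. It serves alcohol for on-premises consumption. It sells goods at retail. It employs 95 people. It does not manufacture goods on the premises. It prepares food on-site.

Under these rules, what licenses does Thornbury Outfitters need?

None

Rule 1: years in business 24 ≤ 26; employees 95 < 117 → Trade Certificate not required.
Rule 2: does not manufacture goods on the premises; employees 95 < 97 → General Business Registration not required.
Rule 3: employees 95 < 102 → Large Employer Permit not required.
Rule 4: does not manufacture goods on the premises → Light Manufacturing Registration not required.
Rule 5: does not manufacture goods on the premises → Light Manufacturing Authorization not required.
Rule 6: years in business 24 > 20; employees 95 > 7 → Commercial Certificate not required.
Rule 7: does not manufacture goods on the premises; years in business 24 > 18 → Compliance Authorization not required.
Rule 8: does not manufacture goods on the premises; employees 95 > 66; sells goods at retail → Compliance Registration not required.
Rule 9: years in business 24 ≥ 21 → Standard Permit not required.
Rule 10: years in business 24 < 30 → Established Business Certificate not required.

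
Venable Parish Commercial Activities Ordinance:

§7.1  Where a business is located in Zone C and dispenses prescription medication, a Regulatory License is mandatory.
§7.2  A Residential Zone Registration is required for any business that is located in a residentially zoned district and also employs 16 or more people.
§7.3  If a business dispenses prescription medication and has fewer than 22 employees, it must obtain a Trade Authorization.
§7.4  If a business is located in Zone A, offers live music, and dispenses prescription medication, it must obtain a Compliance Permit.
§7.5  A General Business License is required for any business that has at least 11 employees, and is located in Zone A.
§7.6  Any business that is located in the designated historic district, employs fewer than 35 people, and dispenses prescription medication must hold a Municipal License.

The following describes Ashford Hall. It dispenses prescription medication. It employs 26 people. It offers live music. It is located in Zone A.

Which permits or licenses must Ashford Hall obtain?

Compliance Permit, General Business License

§7.1 is located in Zone A (not: is located in Zone C); dispenses prescription medication → Regulatory License not required.
§7.2 is located in Zone A (not: is located in a residentially zoned district); employees 26 ≥ 16 → Residential Zone Registration not required.
§7.3 dispenses prescription medication; employees 26 ≥ 22 → Trade Authorization not required.
§7.4 is located in Zone A; offers live music; dispenses prescription medication → Compliance Permit required.
§7.5 employees 26 ≥ 11; is located in Zone A → General Business License required.
§7.6 is located in Zone A (not: is located in the designated historic district); employees 26 < 35; dispenses prescription medication → Municipal License not required.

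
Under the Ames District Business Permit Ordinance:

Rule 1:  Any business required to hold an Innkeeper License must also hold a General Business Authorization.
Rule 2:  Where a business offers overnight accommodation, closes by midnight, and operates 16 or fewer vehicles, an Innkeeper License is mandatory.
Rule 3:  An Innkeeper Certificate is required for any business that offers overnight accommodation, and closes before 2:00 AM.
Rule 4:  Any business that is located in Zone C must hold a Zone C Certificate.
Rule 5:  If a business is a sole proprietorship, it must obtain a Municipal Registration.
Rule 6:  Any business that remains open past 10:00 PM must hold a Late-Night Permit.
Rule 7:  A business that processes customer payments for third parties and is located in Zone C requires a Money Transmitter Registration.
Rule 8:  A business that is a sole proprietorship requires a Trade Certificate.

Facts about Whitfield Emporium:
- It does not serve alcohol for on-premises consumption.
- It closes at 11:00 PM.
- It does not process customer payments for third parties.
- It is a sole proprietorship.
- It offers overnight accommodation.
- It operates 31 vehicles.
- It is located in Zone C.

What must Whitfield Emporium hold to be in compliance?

Innkeeper Certificate, Late-Night Permit, Municipal Registration, Trade Certificate, Zone C Certificate

Rule 1: Innkeeper License is not required → no effect.
Rule 2: offers overnight accommodation; closes 11:00 PM, at/before midnight; vehicles 31 > 16 → Innkeeper License not required.
Rule 3: offers overnight accommodation; closes 11:00 PM, at/before 2:00 AM → Innkeeper Certificate required.
Rule 4: is located in Zone C → Zone C Certificate required.
Rule 5: is a sole proprietorship → Municipal Registration required.
Rule 6: closes 11:00 PM, after 10:00 PM → Late-Night Permit required.
Rule 7: does not process customer payments for third parties; is located in Zone C → Money Transmitter Registration not required.
Rule 8: is a sole proprietorship → Trade Certificate required.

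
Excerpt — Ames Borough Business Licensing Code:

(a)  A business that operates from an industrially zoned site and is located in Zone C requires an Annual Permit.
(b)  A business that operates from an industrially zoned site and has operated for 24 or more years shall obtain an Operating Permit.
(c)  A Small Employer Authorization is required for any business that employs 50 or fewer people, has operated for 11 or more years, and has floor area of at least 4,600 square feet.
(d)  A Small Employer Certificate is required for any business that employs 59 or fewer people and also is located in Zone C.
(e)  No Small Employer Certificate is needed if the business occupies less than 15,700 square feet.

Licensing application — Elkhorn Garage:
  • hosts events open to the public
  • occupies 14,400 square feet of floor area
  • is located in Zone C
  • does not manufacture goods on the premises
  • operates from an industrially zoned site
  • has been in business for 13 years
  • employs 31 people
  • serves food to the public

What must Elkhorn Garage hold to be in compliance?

(a) operates from an industrially zoned site; is located in Zone C → Annual Permit required.
(b) operates from an industrially zoned site; years in business 13 < 24 → Operating Permit not required.
(c) employees 31 ≤ 50; years in business 13 ≥ 11; floor area 14,400 square feet ≥ 4,600 square feet → Small Employer Authorization required.
(d) employees 31 ≤ 59; is located in Zone C → Small Employer Certificate required.
(e) floor area 14,400 square feet < 15,700 square feet → exempt from Small Employer Certificate.

Annual Permit, Small Employer Authorization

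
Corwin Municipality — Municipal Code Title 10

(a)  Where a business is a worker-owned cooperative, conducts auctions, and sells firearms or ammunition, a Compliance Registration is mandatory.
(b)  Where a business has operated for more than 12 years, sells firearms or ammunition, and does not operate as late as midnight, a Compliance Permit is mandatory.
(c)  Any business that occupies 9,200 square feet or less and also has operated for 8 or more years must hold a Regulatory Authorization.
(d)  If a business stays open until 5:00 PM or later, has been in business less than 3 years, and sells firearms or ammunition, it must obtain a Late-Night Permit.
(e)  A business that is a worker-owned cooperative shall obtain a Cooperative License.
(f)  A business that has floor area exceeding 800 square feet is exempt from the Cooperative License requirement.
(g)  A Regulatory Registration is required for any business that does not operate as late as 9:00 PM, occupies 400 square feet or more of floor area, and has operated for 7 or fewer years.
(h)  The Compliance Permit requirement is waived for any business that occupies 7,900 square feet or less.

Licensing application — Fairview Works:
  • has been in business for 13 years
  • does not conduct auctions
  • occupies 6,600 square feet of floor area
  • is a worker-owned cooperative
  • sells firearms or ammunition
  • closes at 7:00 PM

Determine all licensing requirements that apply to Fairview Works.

Regulatory Authorization

(a) is a worker-owned cooperative; does not conduct auctions; sells firearms or ammunition → Compliance Registration not required.
(b) years in business 13 > 12; sells firearms or ammunition; closes 7:00 PM, at/before midnight → Compliance Permit required.
(c) floor area 6,600 square feet ≤ 9,200 square feet; years in business 13 ≥ 8 → Regulatory Authorization required.
(d) closes 7:00 PM, after 5:00 PM; years in business 13 ≥ 3; sells firearms or ammunition → Late-Night Permit not required.
(e) is a worker-owned cooperative → Cooperative License required.
(f) floor area 6,600 square feet > 800 square feet → exempt from Cooperative License.
(g) closes 7:00 PM, at/before 9:00 PM; floor area 6,600 square feet ≥ 400 square feet; years in business 13 > 7 → Regulatory Registration not required.
(h) floor area 6,600 square feet ≤ 7,900 square feet → exempt from Compliance Permit.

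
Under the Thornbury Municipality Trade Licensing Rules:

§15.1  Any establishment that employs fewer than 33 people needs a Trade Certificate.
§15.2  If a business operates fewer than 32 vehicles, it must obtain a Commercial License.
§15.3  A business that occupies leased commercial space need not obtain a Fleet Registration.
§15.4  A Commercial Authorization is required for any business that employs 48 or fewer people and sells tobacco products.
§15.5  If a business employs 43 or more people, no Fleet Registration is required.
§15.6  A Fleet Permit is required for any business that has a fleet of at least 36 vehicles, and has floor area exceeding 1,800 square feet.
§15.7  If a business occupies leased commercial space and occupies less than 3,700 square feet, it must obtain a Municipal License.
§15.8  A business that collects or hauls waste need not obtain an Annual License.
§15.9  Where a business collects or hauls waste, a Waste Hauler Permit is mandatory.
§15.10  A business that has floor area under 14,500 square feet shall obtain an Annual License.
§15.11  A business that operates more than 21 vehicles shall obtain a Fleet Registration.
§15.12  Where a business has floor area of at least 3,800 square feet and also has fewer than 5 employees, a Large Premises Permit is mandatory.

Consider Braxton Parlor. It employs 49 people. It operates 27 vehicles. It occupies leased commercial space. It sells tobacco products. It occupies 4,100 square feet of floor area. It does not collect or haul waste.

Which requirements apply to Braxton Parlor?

Annual License, Commercial License

§15.1 employees 49 ≥ 33 → Trade Certificate not required.
§15.2 vehicles 27 < 32 → Commercial License required.
§15.3 occupies leased commercial space → exempt from Fleet Registration.
§15.4 employees 49 > 48; sells tobacco products → Commercial Authorization not required.
§15.5 employees 49 ≥ 43 → exempt from Fleet Registration.
§15.6 vehicles 27 < 36; floor area 4,100 square feet > 1,800 square feet → Fleet Permit not required.
§15.7 occupies leased commercial space; floor area 4,100 square feet ≥ 3,700 square feet → Municipal License not required.
§15.8 does not collect or haul waste → Annual License exemption does not apply.
§15.9 does not collect or haul waste → Waste Hauler Permit not required.
§15.10 floor area 4,100 square feet < 14,500 square feet → Annual License required.
§15.11 vehicles 27 > 21 → Fleet Registration required.
§15.12 floor area 4,100 square feet ≥ 3,800 square feet; employees 49 ≥ 5 → Large Premises Permit not required.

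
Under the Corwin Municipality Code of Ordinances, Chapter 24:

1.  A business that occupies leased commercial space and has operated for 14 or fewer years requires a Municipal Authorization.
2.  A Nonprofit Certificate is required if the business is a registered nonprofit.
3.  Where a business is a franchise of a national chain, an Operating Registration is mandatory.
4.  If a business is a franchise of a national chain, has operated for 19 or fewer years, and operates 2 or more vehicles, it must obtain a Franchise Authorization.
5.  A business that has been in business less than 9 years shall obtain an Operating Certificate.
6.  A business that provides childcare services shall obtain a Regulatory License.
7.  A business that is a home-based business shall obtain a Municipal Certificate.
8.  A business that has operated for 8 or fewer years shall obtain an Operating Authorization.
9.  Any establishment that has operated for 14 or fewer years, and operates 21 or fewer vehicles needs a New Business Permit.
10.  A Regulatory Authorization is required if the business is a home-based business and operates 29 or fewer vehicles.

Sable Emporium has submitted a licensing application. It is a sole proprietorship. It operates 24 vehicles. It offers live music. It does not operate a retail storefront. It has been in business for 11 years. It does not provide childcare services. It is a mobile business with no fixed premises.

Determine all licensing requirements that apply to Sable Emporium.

None

1. is a mobile business with no fixed premises (not: occupies leased commercial space); years in business 11 ≤ 14 → Municipal Authorization not required.
2. is a sole proprietorship (not: is a registered nonprofit) → Nonprofit Certificate not required.
3. is a sole proprietorship (not: is a franchise of a national chain) → Operating Registration not required.
4. is a sole proprietorship (not: is a franchise of a national chain); years in business 11 ≤ 19; vehicles 24 ≥ 2 → Franchise Authorization not required.
5. years in business 11 ≥ 9 → Operating Certificate not required.
6. does not provide childcare services → Regulatory License not required.
7. is a mobile business with no fixed premises (not: is a home-based business) → Municipal Certificate not required.
8. years in business 11 > 8 → Operating Authorization not required.
9. years in business 11 ≤ 14; vehicles 24 > 21 → New Business Permit not required.
10. is a mobile business with no fixed premises (not: is a home-based business); vehicles 24 ≤ 29 → Regulatory Authorization not required.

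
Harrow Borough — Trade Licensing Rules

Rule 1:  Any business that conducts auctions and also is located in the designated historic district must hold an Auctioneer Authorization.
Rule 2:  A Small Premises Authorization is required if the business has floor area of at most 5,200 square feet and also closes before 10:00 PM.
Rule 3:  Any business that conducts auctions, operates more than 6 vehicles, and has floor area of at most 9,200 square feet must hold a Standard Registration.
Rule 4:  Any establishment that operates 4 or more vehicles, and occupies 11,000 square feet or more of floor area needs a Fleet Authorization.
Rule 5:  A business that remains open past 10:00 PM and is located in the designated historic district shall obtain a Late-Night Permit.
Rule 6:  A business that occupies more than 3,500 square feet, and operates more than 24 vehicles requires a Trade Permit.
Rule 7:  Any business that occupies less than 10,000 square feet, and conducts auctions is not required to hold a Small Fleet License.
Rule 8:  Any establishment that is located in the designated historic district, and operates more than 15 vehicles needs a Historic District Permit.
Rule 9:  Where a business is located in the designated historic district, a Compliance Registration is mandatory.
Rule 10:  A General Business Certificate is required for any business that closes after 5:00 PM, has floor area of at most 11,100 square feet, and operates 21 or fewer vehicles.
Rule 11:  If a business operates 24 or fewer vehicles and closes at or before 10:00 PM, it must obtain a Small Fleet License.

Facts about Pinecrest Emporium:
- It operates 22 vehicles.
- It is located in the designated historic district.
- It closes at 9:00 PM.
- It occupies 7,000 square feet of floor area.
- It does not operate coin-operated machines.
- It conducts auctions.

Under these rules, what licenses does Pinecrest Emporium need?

Auctioneer Authorization, Compliance Registration, Historic District Permit, Standard Registration

Rule 1: conducts auctions; is located in the designated historic district → Auctioneer Authorization required.
Rule 2: floor area 7,000 square feet > 5,200 square feet; closes 9:00 PM, at/before 10:00 PM → Small Premises Authorization not required.
Rule 3: conducts auctions; vehicles 22 > 6; floor area 7,000 square feet ≤ 9,200 square feet → Standard Registration required.
Rule 4: vehicles 22 ≥ 4; floor area 7,000 square feet < 11,000 square feet → Fleet Authorization not required.
Rule 5: closes 9:00 PM, at/before 10:00 PM; is located in the designated historic district → Late-Night Permit not required.
Rule 6: floor area 7,000 square feet > 3,500 square feet; vehicles 22 ≤ 24 → Trade Permit not required.
Rule 7: floor area 7,000 square feet < 10,000 square feet; conducts auctions → exempt from Small Fleet License.
Rule 8: is located in the designated historic district; vehicles 22 > 15 → Historic District Permit required.
Rule 9: is located in the designated historic district → Compliance Registration required.
Rule 10: closes 9:00 PM, after 5:00 PM; floor area 7,000 square feet ≤ 11,100 square feet; vehicles 22 > 21 → General Business Certificate not required.
Rule 11: vehicles 22 ≤ 24; closes 9:00 PM, at/before 10:00 PM → Small Fleet License required.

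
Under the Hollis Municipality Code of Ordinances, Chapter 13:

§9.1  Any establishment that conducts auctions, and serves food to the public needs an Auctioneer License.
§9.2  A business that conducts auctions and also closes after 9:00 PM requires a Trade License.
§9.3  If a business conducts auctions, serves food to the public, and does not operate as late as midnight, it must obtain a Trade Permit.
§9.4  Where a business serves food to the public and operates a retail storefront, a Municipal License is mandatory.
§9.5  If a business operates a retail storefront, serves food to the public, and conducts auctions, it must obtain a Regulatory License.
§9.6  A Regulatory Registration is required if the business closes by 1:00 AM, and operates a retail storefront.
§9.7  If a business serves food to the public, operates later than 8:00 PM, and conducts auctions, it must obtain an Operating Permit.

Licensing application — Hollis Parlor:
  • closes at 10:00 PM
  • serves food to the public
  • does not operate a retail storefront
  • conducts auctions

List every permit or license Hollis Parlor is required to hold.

Auctioneer License, Operating Permit, Trade License, Trade Permit

§9.1 conducts auctions; serves food to the public → Auctioneer License required.
§9.2 conducts auctions; closes 10:00 PM, after 9:00 PM → Trade License required.
§9.3 conducts auctions; serves food to the public; closes 10:00 PM, at/before midnight → Trade Permit required.
§9.4 serves food to the public; does not operate a retail storefront → Municipal License not required.
§9.5 does not operate a retail storefront; serves food to the public; conducts auctions → Regulatory License not required.
§9.6 closes 10:00 PM, at/before 1:00 AM; does not operate a retail storefront → Regulatory Registration not required.
§9.7 serves food to the public; closes 10:00 PM, after 8:00 PM; conducts auctions → Operating Permit required.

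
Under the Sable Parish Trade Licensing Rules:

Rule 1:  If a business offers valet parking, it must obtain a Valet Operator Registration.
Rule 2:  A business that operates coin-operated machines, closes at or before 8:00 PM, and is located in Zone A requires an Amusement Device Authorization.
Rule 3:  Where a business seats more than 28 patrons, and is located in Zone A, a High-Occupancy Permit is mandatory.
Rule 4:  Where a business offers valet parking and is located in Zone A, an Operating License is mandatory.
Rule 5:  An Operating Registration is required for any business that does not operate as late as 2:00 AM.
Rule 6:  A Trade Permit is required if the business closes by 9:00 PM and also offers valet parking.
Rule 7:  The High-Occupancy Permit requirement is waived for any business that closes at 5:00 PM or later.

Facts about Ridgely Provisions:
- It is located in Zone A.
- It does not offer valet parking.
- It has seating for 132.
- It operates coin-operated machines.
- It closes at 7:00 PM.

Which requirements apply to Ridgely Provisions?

Amusement Device Authorization, Operating Registration

Rule 1: does not offer valet parking → Valet Operator Registration not required.
Rule 2: operates coin-operated machines; closes 7:00 PM, at/before 8:00 PM; is located in Zone A → Amusement Device Authorization required.
Rule 3: seating 132 > 28; is located in Zone A → High-Occupancy Permit required.
Rule 4: does not offer valet parking; is located in Zone A → Operating License not required.
Rule 5: closes 7:00 PM, at/before 2:00 AM → Operating Registration required.
Rule 6: closes 7:00 PM, at/before 9:00 PM; does not offer valet parking → Trade Permit not required.
Rule 7: closes 7:00 PM, after 5:00 PM → exempt from High-Occupancy Permit.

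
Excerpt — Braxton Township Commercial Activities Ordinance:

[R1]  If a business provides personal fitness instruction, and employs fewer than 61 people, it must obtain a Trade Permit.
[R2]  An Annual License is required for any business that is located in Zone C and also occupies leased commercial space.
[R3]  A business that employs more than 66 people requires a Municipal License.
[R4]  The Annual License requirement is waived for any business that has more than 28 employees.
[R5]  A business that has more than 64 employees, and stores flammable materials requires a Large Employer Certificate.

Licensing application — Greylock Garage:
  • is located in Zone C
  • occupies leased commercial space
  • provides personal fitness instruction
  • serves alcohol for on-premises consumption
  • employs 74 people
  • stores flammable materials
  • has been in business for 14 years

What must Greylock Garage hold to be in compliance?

Large Employer Certificate, Municipal License

[R1] provides personal fitness instruction; employees 74 ≥ 61 → Trade Permit not required.
[R2] is located in Zone C; occupies leased commercial space → Annual License required.
[R3] employees 74 > 66 → Municipal License required.
[R4] employees 74 > 28 → exempt from Annual License.
[R5] employees 74 > 64; stores flammable materials → Large Employer Certificate required.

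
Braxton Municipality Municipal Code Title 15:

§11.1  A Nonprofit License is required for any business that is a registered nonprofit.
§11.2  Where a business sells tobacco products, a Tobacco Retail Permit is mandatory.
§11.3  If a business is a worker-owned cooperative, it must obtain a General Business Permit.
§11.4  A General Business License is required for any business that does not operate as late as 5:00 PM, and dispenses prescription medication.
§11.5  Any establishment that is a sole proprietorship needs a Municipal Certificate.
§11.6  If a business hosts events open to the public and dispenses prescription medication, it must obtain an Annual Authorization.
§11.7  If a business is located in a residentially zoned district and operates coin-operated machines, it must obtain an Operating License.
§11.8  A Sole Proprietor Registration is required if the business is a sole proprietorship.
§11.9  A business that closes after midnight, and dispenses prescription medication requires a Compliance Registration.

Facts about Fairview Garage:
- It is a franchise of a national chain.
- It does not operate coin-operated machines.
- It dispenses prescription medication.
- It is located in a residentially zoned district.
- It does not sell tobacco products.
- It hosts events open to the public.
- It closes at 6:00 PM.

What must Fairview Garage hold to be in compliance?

§11.1 is a franchise of a national chain (not: is a registered nonprofit) → Nonprofit License not required.
§11.2 does not sell tobacco products → Tobacco Retail Permit not required.
§11.3 is a franchise of a national chain (not: is a worker-owned cooperative) → General Business Permit not required.
§11.4 closes 6:00 PM, after 5:00 PM; dispenses prescription medication → General Business License not required.
§11.5 is a franchise of a national chain (not: is a sole proprietorship) → Municipal Certificate not required.
§11.6 hosts events open to the public; dispenses prescription medication → Annual Authorization required.
§11.7 is located in a residentially zoned district; does not operate coin-operated machines → Operating License not required.
§11.8 is a franchise of a national chain (not: is a sole proprietorship) → Sole Proprietor Registration not required.
§11.9 closes 6:00 PM, at/before midnight; dispenses prescription medication → Compliance Registration not required.

Annual Authorization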